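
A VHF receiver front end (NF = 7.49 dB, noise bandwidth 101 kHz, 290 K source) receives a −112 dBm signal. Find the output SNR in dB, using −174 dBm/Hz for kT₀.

4.5 dB

Noise floor: N = −174 + 10 log₁₀(B) + NF
10 log₁₀(1.01×10⁵) = 50.04 dB
N = −174 + 50.04 + 7.49 = −116.47 dBm
SNR = P_sig − N = −112 − (−116.47) = 4.47 dB → 4.5 dB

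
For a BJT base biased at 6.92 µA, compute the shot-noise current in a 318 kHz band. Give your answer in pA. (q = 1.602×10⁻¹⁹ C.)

840 pA

I_n = √(2qI·B)
2qI·B = 2 × 1.602×10⁻¹⁹ × 6.92×10⁻⁶ × 3.18×10⁵ = 7.05×10⁻¹⁹ A²
I_n = √(7.05×10⁻¹⁹) = 8.40×10⁻¹⁰ A = 840 pA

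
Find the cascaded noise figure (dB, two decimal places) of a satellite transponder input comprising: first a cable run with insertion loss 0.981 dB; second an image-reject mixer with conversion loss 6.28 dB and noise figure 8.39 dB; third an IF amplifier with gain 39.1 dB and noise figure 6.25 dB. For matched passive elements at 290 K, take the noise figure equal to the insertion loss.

14.11 dB

Convert to linear (a loss of L dB is a gain of −L dB): F_i = 10^(NF_i/10), G_i = 10^(G_i,dB/10)
  Stage 1: F_1 = 10^(0.981/10) = 1.253, G_1 = 10^(−0.981/10) = 0.7978
  Stage 2: F_2 = 10^(8.39/10) = 6.902, G_2 = 10^(−6.28/10) = 0.2355
  Stage 3: F_3 = 10^(6.25/10) = 4.217, G_3 = 10^(39.1/10) = 8128
Friis cascade:
  F = 1.253 + (6.902 − 1)/0.7978 + (4.217 − 1)/0.1879 = 25.77
NF = 10 log₁₀(25.77) = 14.11 dB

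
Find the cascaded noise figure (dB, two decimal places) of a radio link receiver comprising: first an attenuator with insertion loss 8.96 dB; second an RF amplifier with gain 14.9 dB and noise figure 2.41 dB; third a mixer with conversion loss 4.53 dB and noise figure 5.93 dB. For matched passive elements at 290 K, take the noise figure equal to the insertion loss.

Convert to linear (a loss of L dB is a gain of −L dB): F_i = 10^(NF_i/10), G_i = 10^(G_i,dB/10)
  Stage 1: F_1 = 10^(8.96/10) = 7.870, G_1 = 10^(−8.96/10) = 0.1271
  Stage 2: F_2 = 10^(2.41/10) = 1.742, G_2 = 10^(14.9/10) = 30.90
  Stage 3: F_3 = 10^(5.93/10) = 3.917, G_3 = 10^(−4.53/10) = 0.3524
Friis cascade:
  F = 7.870 + (1.742 − 1)/0.1271 + (3.917 − 1)/3.926 = 14.45
NF = 10 log₁₀(14.45) = 11.60 dB

11.60 dB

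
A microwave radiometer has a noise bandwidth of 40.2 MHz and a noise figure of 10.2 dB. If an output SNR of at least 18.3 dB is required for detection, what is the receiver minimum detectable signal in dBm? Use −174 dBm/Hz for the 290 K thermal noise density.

−69.5 dBm

Sensitivity = −174 + 10 log₁₀(B) + NF + SNR_min
= −174 + 76.04 + 10.2 + 18.3
= −69.46 dBm → −69.5 dBm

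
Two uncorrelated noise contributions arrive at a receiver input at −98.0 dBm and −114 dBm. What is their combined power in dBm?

Convert to linear, add, convert back:
P₁ = 1.58×10⁻¹³ W, P₂ = 3.98×10⁻¹⁵ W
P_tot = 1.62×10⁻¹³ W → 10 log₁₀(P_tot / 10⁻³) = −97.9 dBm

−97.9 dBm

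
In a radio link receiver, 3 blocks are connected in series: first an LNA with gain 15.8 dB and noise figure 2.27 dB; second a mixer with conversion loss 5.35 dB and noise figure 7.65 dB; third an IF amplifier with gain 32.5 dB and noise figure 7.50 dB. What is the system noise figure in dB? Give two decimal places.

Convert to linear (a loss of L dB is a gain of −L dB): F_i = 10^(NF_i/10), G_i = 10^(G_i,dB/10)
  Stage 1: F_1 = 10^(2.27/10) = 1.687, G_1 = 10^(15.8/10) = 38.02
  Stage 2: F_2 = 10^(7.65/10) = 5.821, G_2 = 10^(−5.35/10) = 0.2917
  Stage 3: F_3 = 10^(7.50/10) = 5.623, G_3 = 10^(32.5/10) = 1778
Friis cascade:
  F = 1.687 + (5.821 − 1)/38.02 + (5.623 − 1)/11.09 = 2.230
NF = 10 log₁₀(2.230) = 3.48 dB

3.48 dB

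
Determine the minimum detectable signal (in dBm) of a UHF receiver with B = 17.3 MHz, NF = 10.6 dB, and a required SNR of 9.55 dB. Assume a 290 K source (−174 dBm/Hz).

Sensitivity = −174 + 10 log₁₀(B) + NF + SNR_min
= −174 + 72.38 + 10.6 + 9.55
= −81.47 dBm → −81.5 dBm

−81.5 dBm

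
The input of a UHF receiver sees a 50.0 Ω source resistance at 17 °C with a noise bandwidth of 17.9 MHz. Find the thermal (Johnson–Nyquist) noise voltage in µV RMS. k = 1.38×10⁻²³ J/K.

T = 17 °C + 273.15 = 290.15 K
V_n = √(4kTRB)
4kTRB = 4 × 1.38×10⁻²³ × 290.15 × 5.00×10¹ × 1.79×10⁷ = 1.43×10⁻¹¹ V²
V_n = √(1.43×10⁻¹¹) = 3.79×10⁻⁶ V = 3.79 µV

3.79 µV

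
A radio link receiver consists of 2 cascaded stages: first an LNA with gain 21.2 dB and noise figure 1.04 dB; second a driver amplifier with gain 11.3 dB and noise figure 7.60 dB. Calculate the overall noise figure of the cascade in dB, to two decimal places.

Convert to linear (a loss of L dB is a gain of −L dB): F_i = 10^(NF_i/10), G_i = 10^(G_i,dB/10)
  Stage 1: F_1 = 10^(1.04/10) = 1.271, G_1 = 10^(21.2/10) = 131.8
  Stage 2: F_2 = 10^(7.60/10) = 5.754, G_2 = 10^(11.3/10) = 13.49
Friis cascade:
  F = 1.271 + (5.754 − 1)/131.8 = 1.307
NF = 10 log₁₀(1.307) = 1.16 dB

1.16 dB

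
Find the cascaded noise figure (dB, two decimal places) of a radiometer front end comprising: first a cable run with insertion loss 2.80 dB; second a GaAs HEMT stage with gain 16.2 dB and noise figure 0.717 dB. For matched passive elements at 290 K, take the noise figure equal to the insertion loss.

3.52 dB

Convert to linear (a loss of L dB is a gain of −L dB): F_i = 10^(NF_i/10), G_i = 10^(G_i,dB/10)
  Stage 1: F_1 = 10^(2.80/10) = 1.905, G_1 = 10^(−2.80/10) = 0.5248
  Stage 2: F_2 = 10^(0.717/10) = 1.180, G_2 = 10^(16.2/10) = 41.69
Friis cascade:
  F = 1.905 + (1.180 − 1)/0.5248 = 2.248
NF = 10 log₁₀(2.248) = 3.52 dB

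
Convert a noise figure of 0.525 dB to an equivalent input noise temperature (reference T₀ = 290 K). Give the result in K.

37.3 K

F = 10^(0.525/10) = 1.1285
T_e = (F − 1)·T₀ = (1.1285 − 1) × 290 = 37.3 K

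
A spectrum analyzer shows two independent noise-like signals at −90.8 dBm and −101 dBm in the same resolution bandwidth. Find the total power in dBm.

Convert to linear, add, convert back:
P₁ = 8.32×10⁻¹³ W, P₂ = 7.94×10⁻¹⁴ W
P_tot = 9.11×10⁻¹³ W → 10 log₁₀(P_tot / 10⁻³) = −90.4 dBm

−90.4 dBm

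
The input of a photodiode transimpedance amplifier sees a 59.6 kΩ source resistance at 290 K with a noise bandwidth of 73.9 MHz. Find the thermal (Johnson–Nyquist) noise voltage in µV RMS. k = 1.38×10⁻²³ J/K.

266 µV

V_n = √(4kTRB)
4kTRB = 4 × 1.38×10⁻²³ × 290 × 5.96×10⁴ × 7.39×10⁷ = 7.05×10⁻⁸ V²
V_n = √(7.05×10⁻⁸) = 2.66×10⁻⁴ V = 266 µV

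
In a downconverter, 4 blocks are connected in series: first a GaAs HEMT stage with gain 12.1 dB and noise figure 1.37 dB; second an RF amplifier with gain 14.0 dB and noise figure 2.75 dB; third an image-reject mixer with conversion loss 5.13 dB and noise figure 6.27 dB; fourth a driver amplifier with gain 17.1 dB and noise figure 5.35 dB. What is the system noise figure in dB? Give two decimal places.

Convert to linear (a loss of L dB is a gain of −L dB): F_i = 10^(NF_i/10), G_i = 10^(G_i,dB/10)
  Stage 1: F_1 = 10^(1.37/10) = 1.371, G_1 = 10^(12.1/10) = 16.22
  Stage 2: F_2 = 10^(2.75/10) = 1.884, G_2 = 10^(14.0/10) = 25.12
  Stage 3: F_3 = 10^(6.27/10) = 4.236, G_3 = 10^(−5.13/10) = 0.3069
  Stage 4: F_4 = 10^(5.35/10) = 3.428, G_4 = 10^(17.1/10) = 51.29
Friis cascade:
  F = 1.371 + (1.884 − 1)/16.22 + (4.236 − 1)/407.4 + (3.428 − 1)/125.0 = 1.453
NF = 10 log₁₀(1.453) = 1.62 dB

1.62 dB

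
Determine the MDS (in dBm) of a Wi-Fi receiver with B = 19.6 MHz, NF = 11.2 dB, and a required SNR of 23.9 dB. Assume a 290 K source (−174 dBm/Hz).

Sensitivity = −174 + 10 log₁₀(B) + NF + SNR_min
= −174 + 72.92 + 11.2 + 23.9
= −65.98 dBm → −66.0 dBm

−66.0 dBm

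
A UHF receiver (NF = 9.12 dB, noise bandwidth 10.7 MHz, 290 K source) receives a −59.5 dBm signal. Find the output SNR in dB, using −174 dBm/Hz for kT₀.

35.1 dB

Noise floor: N = −174 + 10 log₁₀(B) + NF
10 log₁₀(1.07×10⁷) = 70.29 dB
N = −174 + 70.29 + 9.12 = −94.59 dBm
SNR = P_sig − N = −59.5 − (−94.59) = 35.09 dB → 35.1 dB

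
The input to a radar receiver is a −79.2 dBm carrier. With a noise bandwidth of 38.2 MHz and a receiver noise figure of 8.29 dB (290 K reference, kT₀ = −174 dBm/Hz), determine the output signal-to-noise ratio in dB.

10.7 dB

Noise floor: N = −174 + 10 log₁₀(B) + NF
10 log₁₀(3.82×10⁷) = 75.82 dB
N = −174 + 75.82 + 8.29 = −89.89 dBm
SNR = P_sig − N = −79.2 − (−89.89) = 10.69 dB → 10.7 dB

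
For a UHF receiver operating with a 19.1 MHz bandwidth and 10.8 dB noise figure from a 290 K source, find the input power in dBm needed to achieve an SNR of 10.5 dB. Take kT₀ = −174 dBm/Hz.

Sensitivity = −174 + 10 log₁₀(B) + NF + SNR_min
= −174 + 72.81 + 10.8 + 10.5
= −79.89 dBm → −79.9 dBm

−79.9 dBm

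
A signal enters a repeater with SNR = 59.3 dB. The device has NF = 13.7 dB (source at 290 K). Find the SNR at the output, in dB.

45.6 dB

By definition F = SNR_in/SNR_out, so in dB: SNR_out = SNR_in − NF
SNR_out = 59.3 − 13.7 = 45.6 dB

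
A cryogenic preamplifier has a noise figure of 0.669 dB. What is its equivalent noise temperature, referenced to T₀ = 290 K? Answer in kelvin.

48.3 K

F = 10^(0.669/10) = 1.16654
T_e = (F − 1)·T₀ = (1.16654 − 1) × 290 = 48.3 K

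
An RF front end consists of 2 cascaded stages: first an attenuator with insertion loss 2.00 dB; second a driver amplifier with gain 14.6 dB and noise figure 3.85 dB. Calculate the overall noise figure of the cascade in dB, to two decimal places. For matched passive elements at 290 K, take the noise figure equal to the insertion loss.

5.85 dB

Convert to linear (a loss of L dB is a gain of −L dB): F_i = 10^(NF_i/10), G_i = 10^(G_i,dB/10)
  Stage 1: F_1 = 10^(2.00/10) = 1.585, G_1 = 10^(−2.00/10) = 0.6310
  Stage 2: F_2 = 10^(3.85/10) = 2.427, G_2 = 10^(14.6/10) = 28.84
Friis cascade:
  F = 1.585 + (2.427 − 1)/0.6310 = 3.846
NF = 10 log₁₀(3.846) = 5.85 dB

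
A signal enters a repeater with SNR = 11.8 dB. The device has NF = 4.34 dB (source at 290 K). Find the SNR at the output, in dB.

7.46 dB

By definition F = SNR_in/SNR_out, so in dB: SNR_out = SNR_in − NF
SNR_out = 11.8 − 4.34 = 7.46 dB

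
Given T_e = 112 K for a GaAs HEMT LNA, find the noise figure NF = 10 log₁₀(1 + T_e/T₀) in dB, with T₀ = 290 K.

1.42 dB

F = 1 + T_e/T₀ = 1 + 112/290 = 1.38621
NF = 10 log₁₀(1.38621) = 1.42 dB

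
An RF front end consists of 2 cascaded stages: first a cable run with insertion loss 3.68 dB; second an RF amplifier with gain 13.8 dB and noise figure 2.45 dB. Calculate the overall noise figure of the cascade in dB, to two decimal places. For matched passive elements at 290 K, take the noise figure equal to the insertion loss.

Convert to linear (a loss of L dB is a gain of −L dB): F_i = 10^(NF_i/10), G_i = 10^(G_i,dB/10)
  Stage 1: F_1 = 10^(3.68/10) = 2.333, G_1 = 10^(−3.68/10) = 0.4285
  Stage 2: F_2 = 10^(2.45/10) = 1.758, G_2 = 10^(13.8/10) = 23.99
Friis cascade:
  F = 2.333 + (1.758 − 1)/0.4285 = 4.102
NF = 10 log₁₀(4.102) = 6.13 dB

6.13 dB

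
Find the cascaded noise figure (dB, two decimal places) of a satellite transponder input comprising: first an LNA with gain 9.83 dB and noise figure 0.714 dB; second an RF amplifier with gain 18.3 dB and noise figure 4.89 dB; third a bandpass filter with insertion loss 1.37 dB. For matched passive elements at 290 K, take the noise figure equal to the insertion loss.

1.45 dB

Convert to linear (a loss of L dB is a gain of −L dB): F_i = 10^(NF_i/10), G_i = 10^(G_i,dB/10)
  Stage 1: F_1 = 10^(0.714/10) = 1.179, G_1 = 10^(9.83/10) = 9.616
  Stage 2: F_2 = 10^(4.89/10) = 3.083, G_2 = 10^(18.3/10) = 67.61
  Stage 3: F_3 = 10^(1.37/10) = 1.371, G_3 = 10^(−1.37/10) = 0.7295
Friis cascade:
  F = 1.179 + (3.083 − 1)/9.616 + (1.371 − 1)/650.1 = 1.396
NF = 10 log₁₀(1.396) = 1.45 dB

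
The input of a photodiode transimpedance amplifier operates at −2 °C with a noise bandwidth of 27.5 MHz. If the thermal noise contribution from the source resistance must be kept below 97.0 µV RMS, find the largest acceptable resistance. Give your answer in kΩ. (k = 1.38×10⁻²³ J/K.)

T = −2 °C + 273.15 = 271.15 K
Johnson–Nyquist: V_n = √(4kTRB) ⇒ R = V_n² / (4kTB)
4kTB = 4 × 1.38×10⁻²³ × 271.15 × 2.75×10⁷ = 4.12×10⁻¹³
R = (9.70×10⁻⁵)² / 4.12×10⁻¹³ = 2.29×10⁴ Ω = 22.9 kΩ

22.9 kΩ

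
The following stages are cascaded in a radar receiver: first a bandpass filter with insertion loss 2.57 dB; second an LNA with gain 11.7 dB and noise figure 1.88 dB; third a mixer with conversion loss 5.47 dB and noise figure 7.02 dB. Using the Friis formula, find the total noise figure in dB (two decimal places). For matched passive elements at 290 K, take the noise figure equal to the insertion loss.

5.16 dB

Convert to linear (a loss of L dB is a gain of −L dB): F_i = 10^(NF_i/10), G_i = 10^(G_i,dB/10)
  Stage 1: F_1 = 10^(2.57/10) = 1.807, G_1 = 10^(−2.57/10) = 0.5534
  Stage 2: F_2 = 10^(1.88/10) = 1.542, G_2 = 10^(11.7/10) = 14.79
  Stage 3: F_3 = 10^(7.02/10) = 5.035, G_3 = 10^(−5.47/10) = 0.2838
Friis cascade:
  F = 1.807 + (1.542 − 1)/0.5534 + (5.035 − 1)/8.185 = 3.279
NF = 10 log₁₀(3.279) = 5.16 dB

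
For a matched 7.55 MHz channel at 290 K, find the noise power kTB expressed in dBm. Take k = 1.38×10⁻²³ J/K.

P_n = kTB = 1.38×10⁻²³ × 290 × 7.55×10⁶ = 3.02×10⁻¹⁴ W
In dBm: 10 log₁₀(3.02×10⁻¹⁴ / 10⁻³) = −105.2 dBm

−105.2 dBm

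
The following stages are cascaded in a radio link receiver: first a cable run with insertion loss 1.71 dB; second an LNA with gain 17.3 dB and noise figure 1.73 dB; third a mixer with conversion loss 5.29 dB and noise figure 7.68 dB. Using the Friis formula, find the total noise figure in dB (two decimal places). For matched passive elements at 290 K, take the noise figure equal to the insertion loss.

Convert to linear (a loss of L dB is a gain of −L dB): F_i = 10^(NF_i/10), G_i = 10^(G_i,dB/10)
  Stage 1: F_1 = 10^(1.71/10) = 1.483, G_1 = 10^(−1.71/10) = 0.6745
  Stage 2: F_2 = 10^(1.73/10) = 1.489, G_2 = 10^(17.3/10) = 53.70
  Stage 3: F_3 = 10^(7.68/10) = 5.861, G_3 = 10^(−5.29/10) = 0.2958
Friis cascade:
  F = 1.483 + (1.489 − 1)/0.6745 + (5.861 − 1)/36.22 = 2.342
NF = 10 log₁₀(2.342) = 3.70 dB

3.70 dB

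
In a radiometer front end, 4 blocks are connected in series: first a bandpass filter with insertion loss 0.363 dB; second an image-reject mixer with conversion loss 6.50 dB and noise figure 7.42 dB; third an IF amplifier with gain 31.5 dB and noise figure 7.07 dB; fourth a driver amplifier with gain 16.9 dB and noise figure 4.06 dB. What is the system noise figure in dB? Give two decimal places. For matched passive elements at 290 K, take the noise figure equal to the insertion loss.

14.13 dB

Convert to linear (a loss of L dB is a gain of −L dB): F_i = 10^(NF_i/10), G_i = 10^(G_i,dB/10)
  Stage 1: F_1 = 10^(0.363/10) = 1.087, G_1 = 10^(−0.363/10) = 0.9198
  Stage 2: F_2 = 10^(7.42/10) = 5.521, G_2 = 10^(−6.50/10) = 0.2239
  Stage 3: F_3 = 10^(7.07/10) = 5.093, G_3 = 10^(31.5/10) = 1413
  Stage 4: F_4 = 10^(4.06/10) = 2.547, G_4 = 10^(16.9/10) = 48.98
Friis cascade:
  F = 1.087 + (5.521 − 1)/0.9198 + (5.093 − 1)/0.2059 + (2.547 − 1)/290.9 = 25.89
NF = 10 log₁₀(25.89) = 14.13 dB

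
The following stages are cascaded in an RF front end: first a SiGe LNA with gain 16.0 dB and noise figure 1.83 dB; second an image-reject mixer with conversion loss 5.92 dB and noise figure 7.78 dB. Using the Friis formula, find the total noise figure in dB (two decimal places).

2.17 dB

Convert to linear (a loss of L dB is a gain of −L dB): F_i = 10^(NF_i/10), G_i = 10^(G_i,dB/10)
  Stage 1: F_1 = 10^(1.83/10) = 1.524, G_1 = 10^(16.0/10) = 39.81
  Stage 2: F_2 = 10^(7.78/10) = 5.998, G_2 = 10^(−5.92/10) = 0.2559
Friis cascade:
  F = 1.524 + (5.998 − 1)/39.81 = 1.650
NF = 10 log₁₀(1.650) = 2.17 dB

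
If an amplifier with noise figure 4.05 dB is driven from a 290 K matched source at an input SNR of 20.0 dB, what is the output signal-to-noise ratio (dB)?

By definition F = SNR_in/SNR_out, so in dB: SNR_out = SNR_in − NF
SNR_out = 20.0 − 4.05 = 15.95 dB

15.95 dB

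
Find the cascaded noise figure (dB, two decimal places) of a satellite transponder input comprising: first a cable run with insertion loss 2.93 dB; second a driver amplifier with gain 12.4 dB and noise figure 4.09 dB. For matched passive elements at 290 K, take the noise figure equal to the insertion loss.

Convert to linear (a loss of L dB is a gain of −L dB): F_i = 10^(NF_i/10), G_i = 10^(G_i,dB/10)
  Stage 1: F_1 = 10^(2.93/10) = 1.963, G_1 = 10^(−2.93/10) = 0.5093
  Stage 2: F_2 = 10^(4.09/10) = 2.564, G_2 = 10^(12.4/10) = 17.38
Friis cascade:
  F = 1.963 + (2.564 − 1)/0.5093 = 5.035
NF = 10 log₁₀(5.035) = 7.02 dB

7.02 dB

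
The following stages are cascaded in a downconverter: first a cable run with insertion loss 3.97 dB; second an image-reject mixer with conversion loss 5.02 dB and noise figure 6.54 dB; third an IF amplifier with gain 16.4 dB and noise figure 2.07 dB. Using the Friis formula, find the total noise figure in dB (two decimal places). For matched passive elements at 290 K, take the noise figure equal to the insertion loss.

Convert to linear (a loss of L dB is a gain of −L dB): F_i = 10^(NF_i/10), G_i = 10^(G_i,dB/10)
  Stage 1: F_1 = 10^(3.97/10) = 2.495, G_1 = 10^(−3.97/10) = 0.4009
  Stage 2: F_2 = 10^(6.54/10) = 4.508, G_2 = 10^(−5.02/10) = 0.3148
  Stage 3: F_3 = 10^(2.07/10) = 1.611, G_3 = 10^(16.4/10) = 43.65
Friis cascade:
  F = 2.495 + (4.508 − 1)/0.4009 + (1.611 − 1)/0.1262 = 16.09
NF = 10 log₁₀(16.09) = 12.06 dB

12.06 dB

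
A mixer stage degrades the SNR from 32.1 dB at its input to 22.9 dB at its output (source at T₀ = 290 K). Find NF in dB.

NF (dB) = SNR_in(dB) − SNR_out(dB) when the source is at T₀
NF = 32.1 − 22.9 = 9.2 dB

9.2 dB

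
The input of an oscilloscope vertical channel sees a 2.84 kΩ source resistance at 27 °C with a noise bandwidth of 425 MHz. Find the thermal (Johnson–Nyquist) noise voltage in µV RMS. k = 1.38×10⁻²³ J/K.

T = 27 °C + 273.15 = 300.15 K
V_n = √(4kTRB)
4kTRB = 4 × 1.38×10⁻²³ × 300.15 × 2.84×10³ × 4.25×10⁸ = 2.00×10⁻⁸ V²
V_n = √(2.00×10⁻⁸) = 1.41×10⁻⁴ V = 141 µV

141 µV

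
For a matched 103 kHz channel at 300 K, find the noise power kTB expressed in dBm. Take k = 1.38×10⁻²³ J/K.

P_n = kTB = 1.38×10⁻²³ × 300 × 1.03×10⁵ = 4.26×10⁻¹⁶ W
In dBm: 10 log₁₀(4.26×10⁻¹⁶ / 10⁻³) = −123.7 dBm

−123.7 dBm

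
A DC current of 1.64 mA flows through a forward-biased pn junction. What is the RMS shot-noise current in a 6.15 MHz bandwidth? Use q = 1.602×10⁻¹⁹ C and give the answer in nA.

I_n = √(2qI·B)
2qI·B = 2 × 1.602×10⁻¹⁹ × 1.64×10⁻³ × 6.15×10⁶ = 3.23×10⁻¹⁵ A²
I_n = √(3.23×10⁻¹⁵) = 5.68×10⁻⁸ A = 56.8 nA

56.8 nA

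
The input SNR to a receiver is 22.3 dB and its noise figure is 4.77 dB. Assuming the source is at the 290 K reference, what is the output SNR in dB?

17.53 dB

By definition F = SNR_in/SNR_out, so in dB: SNR_out = SNR_in − NF
SNR_out = 22.3 − 4.77 = 17.53 dB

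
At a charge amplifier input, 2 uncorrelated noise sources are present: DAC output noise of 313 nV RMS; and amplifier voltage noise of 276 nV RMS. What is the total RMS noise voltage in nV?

Uncorrelated sources add in power (mean-square): V_tot = √(ΣV_i²)
V_tot = √[(3.13×10⁻⁷)² + (2.76×10⁻⁷)²] = 4.17×10⁻⁷ V = 417 nV

417 nV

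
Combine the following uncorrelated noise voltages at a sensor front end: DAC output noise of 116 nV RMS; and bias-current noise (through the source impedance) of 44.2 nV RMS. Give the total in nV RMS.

Uncorrelated sources add in power (mean-square): V_tot = √(ΣV_i²)
V_tot = √[(1.16×10⁻⁷)² + (4.42×10⁻⁸)²] = 1.24×10⁻⁷ V = 124 nV

124 nV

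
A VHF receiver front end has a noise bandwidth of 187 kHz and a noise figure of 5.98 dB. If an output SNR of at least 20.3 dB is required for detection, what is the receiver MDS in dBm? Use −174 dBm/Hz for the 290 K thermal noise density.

Sensitivity = −174 + 10 log₁₀(B) + NF + SNR_min
= −174 + 52.72 + 5.98 + 20.3
= −95.00 dBm → −95.0 dBm

−95.0 dBm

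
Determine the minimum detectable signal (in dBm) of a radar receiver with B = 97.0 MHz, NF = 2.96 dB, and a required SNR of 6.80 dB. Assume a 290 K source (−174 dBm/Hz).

Sensitivity = −174 + 10 log₁₀(B) + NF + SNR_min
= −174 + 79.87 + 2.96 + 6.80
= −84.37 dBm → −84.4 dBm

−84.4 dBm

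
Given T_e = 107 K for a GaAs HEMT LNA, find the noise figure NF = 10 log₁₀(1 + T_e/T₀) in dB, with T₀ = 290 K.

F = 1 + T_e/T₀ = 1 + 107/290 = 1.36897
NF = 10 log₁₀(1.36897) = 1.36 dB

1.36 dB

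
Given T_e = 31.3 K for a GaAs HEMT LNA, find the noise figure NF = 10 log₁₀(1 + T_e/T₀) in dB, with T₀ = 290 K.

0.445 dB

F = 1 + T_e/T₀ = 1 + 31.3/290 = 1.10793
NF = 10 log₁₀(1.10793) = 0.445 dB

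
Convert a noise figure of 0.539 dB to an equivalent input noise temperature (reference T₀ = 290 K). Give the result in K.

38.3 K

F = 10^(0.539/10) = 1.13214
T_e = (F − 1)·T₀ = (1.13214 − 1) × 290 = 38.3 K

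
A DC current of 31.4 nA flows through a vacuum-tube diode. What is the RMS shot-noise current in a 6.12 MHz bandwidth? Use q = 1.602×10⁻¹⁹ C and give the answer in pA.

I_n = √(2qI·B)
2qI·B = 2 × 1.602×10⁻¹⁹ × 3.14×10⁻⁸ × 6.12×10⁶ = 6.16×10⁻²⁰ A²
I_n = √(6.16×10⁻²⁰) = 2.48×10⁻¹⁰ A = 248 pA

248 pA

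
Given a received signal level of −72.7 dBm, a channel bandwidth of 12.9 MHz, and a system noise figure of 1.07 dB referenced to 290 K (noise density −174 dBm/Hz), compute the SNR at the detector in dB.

29.1 dB

Noise floor: N = −174 + 10 log₁₀(B) + NF
10 log₁₀(1.29×10⁷) = 71.11 dB
N = −174 + 71.11 + 1.07 = −101.82 dBm
SNR = P_sig − N = −72.7 − (−101.82) = 29.12 dB → 29.1 dB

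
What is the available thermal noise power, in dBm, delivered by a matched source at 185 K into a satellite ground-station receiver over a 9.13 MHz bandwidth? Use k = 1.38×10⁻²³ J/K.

P_n = kTB = 1.38×10⁻²³ × 185 × 9.13×10⁶ = 2.33×10⁻¹⁴ W
In dBm: 10 log₁₀(2.33×10⁻¹⁴ / 10⁻³) = −106.3 dBm

−106.3 dBm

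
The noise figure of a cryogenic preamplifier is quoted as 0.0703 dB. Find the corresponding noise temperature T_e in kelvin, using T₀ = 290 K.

F = 10^(0.0703/10) = 1.01632
T_e = (F − 1)·T₀ = (1.01632 − 1) × 290 = 4.73 K

4.73 K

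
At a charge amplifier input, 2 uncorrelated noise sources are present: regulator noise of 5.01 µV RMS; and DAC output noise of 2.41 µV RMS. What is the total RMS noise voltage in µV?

Uncorrelated sources add in power (mean-square): V_tot = √(ΣV_i²)
V_tot = √[(5.01×10⁻⁶)² + (2.41×10⁻⁶)²] = 5.56×10⁻⁶ V = 5.56 µV

5.56 µV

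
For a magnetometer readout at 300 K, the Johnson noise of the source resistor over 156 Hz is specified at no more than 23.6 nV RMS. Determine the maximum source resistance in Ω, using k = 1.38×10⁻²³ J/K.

216 Ω

Johnson–Nyquist: V_n = √(4kTRB) ⇒ R = V_n² / (4kTB)
4kTB = 4 × 1.38×10⁻²³ × 300 × 1.56×10² = 2.58×10⁻¹⁸
R = (2.36×10⁻⁸)² / 2.58×10⁻¹⁸ = 2.16×10² Ω = 216 Ω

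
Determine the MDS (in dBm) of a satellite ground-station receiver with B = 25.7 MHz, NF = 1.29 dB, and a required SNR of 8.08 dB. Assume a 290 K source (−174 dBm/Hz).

Sensitivity = −174 + 10 log₁₀(B) + NF + SNR_min
= −174 + 74.1 + 1.29 + 8.08
= −90.53 dBm → −90.5 dBm

−90.5 dBm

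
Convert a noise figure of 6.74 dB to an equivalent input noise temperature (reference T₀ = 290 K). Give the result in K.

1079 K

F = 10^(6.74/10) = 4.72063
T_e = (F − 1)·T₀ = (4.72063 − 1) × 290 = 1079 K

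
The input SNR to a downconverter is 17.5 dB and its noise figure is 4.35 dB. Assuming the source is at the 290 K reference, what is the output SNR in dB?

By definition F = SNR_in/SNR_out, so in dB: SNR_out = SNR_in − NF
SNR_out = 17.5 − 4.35 = 13.15 dB

13.15 dB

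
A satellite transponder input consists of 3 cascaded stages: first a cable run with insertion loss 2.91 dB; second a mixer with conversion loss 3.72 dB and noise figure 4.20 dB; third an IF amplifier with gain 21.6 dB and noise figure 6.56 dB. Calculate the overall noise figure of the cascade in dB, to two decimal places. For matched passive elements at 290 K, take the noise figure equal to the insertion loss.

Convert to linear (a loss of L dB is a gain of −L dB): F_i = 10^(NF_i/10), G_i = 10^(G_i,dB/10)
  Stage 1: F_1 = 10^(2.91/10) = 1.954, G_1 = 10^(−2.91/10) = 0.5117
  Stage 2: F_2 = 10^(4.20/10) = 2.630, G_2 = 10^(−3.72/10) = 0.4246
  Stage 3: F_3 = 10^(6.56/10) = 4.529, G_3 = 10^(21.6/10) = 144.5
Friis cascade:
  F = 1.954 + (2.630 − 1)/0.5117 + (4.529 − 1)/0.2173 = 21.38
NF = 10 log₁₀(21.38) = 13.30 dB

13.30 dB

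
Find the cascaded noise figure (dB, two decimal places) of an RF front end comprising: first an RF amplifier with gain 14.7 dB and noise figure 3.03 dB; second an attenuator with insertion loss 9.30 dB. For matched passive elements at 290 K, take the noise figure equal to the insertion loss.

3.55 dB

Convert to linear (a loss of L dB is a gain of −L dB): F_i = 10^(NF_i/10), G_i = 10^(G_i,dB/10)
  Stage 1: F_1 = 10^(3.03/10) = 2.009, G_1 = 10^(14.7/10) = 29.51
  Stage 2: F_2 = 10^(9.30/10) = 8.511, G_2 = 10^(−9.30/10) = 0.1175
Friis cascade:
  F = 2.009 + (8.511 − 1)/29.51 = 2.264
NF = 10 log₁₀(2.264) = 3.55 dB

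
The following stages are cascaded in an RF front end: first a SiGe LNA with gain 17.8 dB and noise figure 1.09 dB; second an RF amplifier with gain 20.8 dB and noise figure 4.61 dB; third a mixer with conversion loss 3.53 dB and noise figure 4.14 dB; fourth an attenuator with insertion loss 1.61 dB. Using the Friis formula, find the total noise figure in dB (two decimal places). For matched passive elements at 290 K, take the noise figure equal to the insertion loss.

1.20 dB

Convert to linear (a loss of L dB is a gain of −L dB): F_i = 10^(NF_i/10), G_i = 10^(G_i,dB/10)
  Stage 1: F_1 = 10^(1.09/10) = 1.285, G_1 = 10^(17.8/10) = 60.26
  Stage 2: F_2 = 10^(4.61/10) = 2.891, G_2 = 10^(20.8/10) = 120.2
  Stage 3: F_3 = 10^(4.14/10) = 2.594, G_3 = 10^(−3.53/10) = 0.4436
  Stage 4: F_4 = 10^(1.61/10) = 1.449, G_4 = 10^(−1.61/10) = 0.6902
Friis cascade:
  F = 1.285 + (2.891 − 1)/60.26 + (2.594 − 1)/7244 + (1.449 − 1)/3214 = 1.317
NF = 10 log₁₀(1.317) = 1.20 dB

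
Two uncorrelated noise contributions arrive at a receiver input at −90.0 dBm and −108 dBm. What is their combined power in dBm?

Convert to linear, add, convert back:
P₁ = 1.00×10⁻¹² W, P₂ = 1.58×10⁻¹⁴ W
P_tot = 1.02×10⁻¹² W → 10 log₁₀(P_tot / 10⁻³) = −89.9 dBm

−89.9 dBm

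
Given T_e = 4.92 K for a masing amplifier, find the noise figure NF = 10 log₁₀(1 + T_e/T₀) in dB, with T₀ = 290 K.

F = 1 + T_e/T₀ = 1 + 4.92/290 = 1.01697
NF = 10 log₁₀(1.01697) = 0.073 dB

0.073 dB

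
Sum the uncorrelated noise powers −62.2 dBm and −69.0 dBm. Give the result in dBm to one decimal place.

−61.4 dBm

Convert to linear, add, convert back:
P₁ = 6.03×10⁻¹⁰ W, P₂ = 1.26×10⁻¹⁰ W
P_tot = 7.28×10⁻¹⁰ W → 10 log₁₀(P_tot / 10⁻³) = −61.4 dBm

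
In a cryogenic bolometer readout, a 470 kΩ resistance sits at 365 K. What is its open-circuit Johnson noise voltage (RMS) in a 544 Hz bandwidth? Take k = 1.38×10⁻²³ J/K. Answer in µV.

V_n = √(4kTRB)
4kTRB = 4 × 1.38×10⁻²³ × 365 × 4.70×10⁵ × 5.44×10² = 5.15×10⁻¹² V²
V_n = √(5.15×10⁻¹²) = 2.27×10⁻⁶ V = 2.27 µV

2.27 µV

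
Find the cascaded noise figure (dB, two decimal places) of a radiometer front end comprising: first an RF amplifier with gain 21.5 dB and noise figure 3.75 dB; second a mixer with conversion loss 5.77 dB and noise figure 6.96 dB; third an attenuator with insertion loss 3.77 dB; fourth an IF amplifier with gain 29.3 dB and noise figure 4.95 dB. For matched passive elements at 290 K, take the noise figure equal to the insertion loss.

Convert to linear (a loss of L dB is a gain of −L dB): F_i = 10^(NF_i/10), G_i = 10^(G_i,dB/10)
  Stage 1: F_1 = 10^(3.75/10) = 2.371, G_1 = 10^(21.5/10) = 141.3
  Stage 2: F_2 = 10^(6.96/10) = 4.966, G_2 = 10^(−5.77/10) = 0.2649
  Stage 3: F_3 = 10^(3.77/10) = 2.382, G_3 = 10^(−3.77/10) = 0.4198
  Stage 4: F_4 = 10^(4.95/10) = 3.126, G_4 = 10^(29.3/10) = 851.1
Friis cascade:
  F = 2.371 + (4.966 − 1)/141.3 + (2.382 − 1)/37.41 + (3.126 − 1)/15.70 = 2.572
NF = 10 log₁₀(2.572) = 4.10 dB

4.10 dB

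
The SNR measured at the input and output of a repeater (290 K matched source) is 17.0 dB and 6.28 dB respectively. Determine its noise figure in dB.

10.72 dB

NF (dB) = SNR_in(dB) − SNR_out(dB) when the source is at T₀
NF = 17.0 − 6.28 = 10.72 dB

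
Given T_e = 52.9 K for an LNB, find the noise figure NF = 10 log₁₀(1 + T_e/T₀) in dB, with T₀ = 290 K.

F = 1 + T_e/T₀ = 1 + 52.9/290 = 1.18241
NF = 10 log₁₀(1.18241) = 0.728 dB

0.728 dB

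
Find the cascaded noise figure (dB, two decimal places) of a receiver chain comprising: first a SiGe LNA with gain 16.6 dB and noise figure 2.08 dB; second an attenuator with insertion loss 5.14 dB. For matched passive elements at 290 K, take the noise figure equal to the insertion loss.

Convert to linear (a loss of L dB is a gain of −L dB): F_i = 10^(NF_i/10), G_i = 10^(G_i,dB/10)
  Stage 1: F_1 = 10^(2.08/10) = 1.614, G_1 = 10^(16.6/10) = 45.71
  Stage 2: F_2 = 10^(5.14/10) = 3.266, G_2 = 10^(−5.14/10) = 0.3062
Friis cascade:
  F = 1.614 + (3.266 − 1)/45.71 = 1.664
NF = 10 log₁₀(1.664) = 2.21 dB

2.21 dB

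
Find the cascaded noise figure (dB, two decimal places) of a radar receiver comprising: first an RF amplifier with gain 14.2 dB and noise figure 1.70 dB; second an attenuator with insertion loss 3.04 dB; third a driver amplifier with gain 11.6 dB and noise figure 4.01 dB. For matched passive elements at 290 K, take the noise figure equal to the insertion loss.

2.13 dB

Convert to linear (a loss of L dB is a gain of −L dB): F_i = 10^(NF_i/10), G_i = 10^(G_i,dB/10)
  Stage 1: F_1 = 10^(1.70/10) = 1.479, G_1 = 10^(14.2/10) = 26.30
  Stage 2: F_2 = 10^(3.04/10) = 2.014, G_2 = 10^(−3.04/10) = 0.4966
  Stage 3: F_3 = 10^(4.01/10) = 2.518, G_3 = 10^(11.6/10) = 14.45
Friis cascade:
  F = 1.479 + (2.014 − 1)/26.30 + (2.518 − 1)/13.06 = 1.634
NF = 10 log₁₀(1.634) = 2.13 dB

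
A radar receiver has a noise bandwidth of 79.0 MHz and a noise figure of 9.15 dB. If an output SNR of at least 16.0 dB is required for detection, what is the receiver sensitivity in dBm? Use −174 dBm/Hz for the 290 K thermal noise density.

Sensitivity = −174 + 10 log₁₀(B) + NF + SNR_min
= −174 + 78.98 + 9.15 + 16.0
= −69.87 dBm → −69.9 dBm

−69.9 dBm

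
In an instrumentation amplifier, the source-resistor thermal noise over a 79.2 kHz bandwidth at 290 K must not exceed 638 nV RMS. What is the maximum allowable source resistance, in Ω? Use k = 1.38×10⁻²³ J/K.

Johnson–Nyquist: V_n = √(4kTRB) ⇒ R = V_n² / (4kTB)
4kTB = 4 × 1.38×10⁻²³ × 290 × 7.92×10⁴ = 1.27×10⁻¹⁵
R = (6.38×10⁻⁷)² / 1.27×10⁻¹⁵ = 3.21×10² Ω = 321 Ω

321 Ω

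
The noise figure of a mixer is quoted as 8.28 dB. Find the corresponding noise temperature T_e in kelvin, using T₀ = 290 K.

1662 K

F = 10^(8.28/10) = 6.72977
T_e = (F − 1)·T₀ = (6.72977 − 1) × 290 = 1662 K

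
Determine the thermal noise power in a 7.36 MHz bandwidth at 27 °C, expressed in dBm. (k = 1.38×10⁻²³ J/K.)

−105.2 dBm

T = 27 °C + 273.15 = 300.15 K
P_n = kTB = 1.38×10⁻²³ × 300.15 × 7.36×10⁶ = 3.05×10⁻¹⁴ W
In dBm: 10 log₁₀(3.05×10⁻¹⁴ / 10⁻³) = −105.2 dBm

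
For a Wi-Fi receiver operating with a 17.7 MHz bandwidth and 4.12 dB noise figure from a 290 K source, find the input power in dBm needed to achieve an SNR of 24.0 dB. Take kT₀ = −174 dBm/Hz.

−73.4 dBm

Sensitivity = −174 + 10 log₁₀(B) + NF + SNR_min
= −174 + 72.48 + 4.12 + 24.0
= −73.40 dBm → −73.4 dBm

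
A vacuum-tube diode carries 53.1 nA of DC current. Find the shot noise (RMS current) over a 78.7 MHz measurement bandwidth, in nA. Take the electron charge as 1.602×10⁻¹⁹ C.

I_n = √(2qI·B)
2qI·B = 2 × 1.602×10⁻¹⁹ × 5.31×10⁻⁸ × 7.87×10⁷ = 1.34×10⁻¹⁸ A²
I_n = √(1.34×10⁻¹⁸) = 1.16×10⁻⁹ A = 1.16 nA

1.16 nA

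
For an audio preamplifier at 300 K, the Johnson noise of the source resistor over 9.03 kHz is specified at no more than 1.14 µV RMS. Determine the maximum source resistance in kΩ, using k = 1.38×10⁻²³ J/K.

8.69 kΩ

Johnson–Nyquist: V_n = √(4kTRB) ⇒ R = V_n² / (4kTB)
4kTB = 4 × 1.38×10⁻²³ × 300 × 9.03×10³ = 1.50×10⁻¹⁶
R = (1.14×10⁻⁶)² / 1.50×10⁻¹⁶ = 8.69×10³ Ω = 8.69 kΩ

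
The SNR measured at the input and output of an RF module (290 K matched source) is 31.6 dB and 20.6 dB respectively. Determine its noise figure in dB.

NF (dB) = SNR_in(dB) − SNR_out(dB) when the source is at T₀
NF = 31.6 − 20.6 = 11.0 dB

11.0 dB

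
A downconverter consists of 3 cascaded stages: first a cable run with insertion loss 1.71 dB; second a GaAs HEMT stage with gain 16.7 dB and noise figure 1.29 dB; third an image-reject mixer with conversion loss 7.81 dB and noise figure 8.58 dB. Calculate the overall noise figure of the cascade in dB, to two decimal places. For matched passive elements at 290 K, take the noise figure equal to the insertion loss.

Convert to linear (a loss of L dB is a gain of −L dB): F_i = 10^(NF_i/10), G_i = 10^(G_i,dB/10)
  Stage 1: F_1 = 10^(1.71/10) = 1.483, G_1 = 10^(−1.71/10) = 0.6745
  Stage 2: F_2 = 10^(1.29/10) = 1.346, G_2 = 10^(16.7/10) = 46.77
  Stage 3: F_3 = 10^(8.58/10) = 7.211, G_3 = 10^(−7.81/10) = 0.1656
Friis cascade:
  F = 1.483 + (1.346 − 1)/0.6745 + (7.211 − 1)/31.55 = 2.192
NF = 10 log₁₀(2.192) = 3.41 dB

3.41 dB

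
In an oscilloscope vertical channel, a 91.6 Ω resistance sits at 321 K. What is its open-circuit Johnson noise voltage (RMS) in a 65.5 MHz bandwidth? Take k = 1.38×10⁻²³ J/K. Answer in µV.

V_n = √(4kTRB)
4kTRB = 4 × 1.38×10⁻²³ × 321 × 9.16×10¹ × 6.55×10⁷ = 1.06×10⁻¹⁰ V²
V_n = √(1.06×10⁻¹⁰) = 1.03×10⁻⁵ V = 10.3 µV

10.3 µV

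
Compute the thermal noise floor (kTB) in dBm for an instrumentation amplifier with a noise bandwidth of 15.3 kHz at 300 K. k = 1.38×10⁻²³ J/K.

P_n = kTB = 1.38×10⁻²³ × 300 × 1.53×10⁴ = 6.33×10⁻¹⁷ W
In dBm: 10 log₁₀(6.33×10⁻¹⁷ / 10⁻³) = −132.0 dBm

−132.0 dBm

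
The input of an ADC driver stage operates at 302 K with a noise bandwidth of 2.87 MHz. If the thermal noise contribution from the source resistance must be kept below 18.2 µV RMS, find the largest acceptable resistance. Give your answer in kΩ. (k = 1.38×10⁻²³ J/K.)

6.92 kΩ

Johnson–Nyquist: V_n = √(4kTRB) ⇒ R = V_n² / (4kTB)
4kTB = 4 × 1.38×10⁻²³ × 302 × 2.87×10⁶ = 4.78×10⁻¹⁴
R = (1.82×10⁻⁵)² / 4.78×10⁻¹⁴ = 6.92×10³ Ω = 6.92 kΩ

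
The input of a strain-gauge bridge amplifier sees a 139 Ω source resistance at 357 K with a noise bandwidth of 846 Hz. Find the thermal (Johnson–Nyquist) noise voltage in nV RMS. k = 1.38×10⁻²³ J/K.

48.1 nV

V_n = √(4kTRB)
4kTRB = 4 × 1.38×10⁻²³ × 357 × 1.39×10² × 8.46×10² = 2.32×10⁻¹⁵ V²
V_n = √(2.32×10⁻¹⁵) = 4.81×10⁻⁸ V = 48.1 nV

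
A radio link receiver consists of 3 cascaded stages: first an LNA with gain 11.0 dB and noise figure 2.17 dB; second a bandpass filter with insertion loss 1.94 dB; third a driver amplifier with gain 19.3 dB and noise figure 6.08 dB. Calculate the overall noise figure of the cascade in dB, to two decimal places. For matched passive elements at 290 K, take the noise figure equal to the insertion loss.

Convert to linear (a loss of L dB is a gain of −L dB): F_i = 10^(NF_i/10), G_i = 10^(G_i,dB/10)
  Stage 1: F_1 = 10^(2.17/10) = 1.648, G_1 = 10^(11.0/10) = 12.59
  Stage 2: F_2 = 10^(1.94/10) = 1.563, G_2 = 10^(−1.94/10) = 0.6397
  Stage 3: F_3 = 10^(6.08/10) = 4.055, G_3 = 10^(19.3/10) = 85.11
Friis cascade:
  F = 1.648 + (1.563 − 1)/12.59 + (4.055 − 1)/8.054 = 2.072
NF = 10 log₁₀(2.072) = 3.16 dB

3.16 dB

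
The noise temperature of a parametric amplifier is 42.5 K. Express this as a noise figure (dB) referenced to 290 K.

F = 1 + T_e/T₀ = 1 + 42.5/290 = 1.14655
NF = 10 log₁₀(1.14655) = 0.594 dB

0.594 dB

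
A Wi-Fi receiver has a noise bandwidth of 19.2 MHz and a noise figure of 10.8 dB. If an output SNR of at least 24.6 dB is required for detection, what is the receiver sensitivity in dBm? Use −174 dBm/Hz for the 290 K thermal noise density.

−65.8 dBm

Sensitivity = −174 + 10 log₁₀(B) + NF + SNR_min
= −174 + 72.83 + 10.8 + 24.6
= −65.77 dBm → −65.8 dBm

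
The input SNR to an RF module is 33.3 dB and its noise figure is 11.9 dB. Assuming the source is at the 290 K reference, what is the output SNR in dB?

21.4 dB

By definition F = SNR_in/SNR_out, so in dB: SNR_out = SNR_in − NF
SNR_out = 33.3 − 11.9 = 21.4 dB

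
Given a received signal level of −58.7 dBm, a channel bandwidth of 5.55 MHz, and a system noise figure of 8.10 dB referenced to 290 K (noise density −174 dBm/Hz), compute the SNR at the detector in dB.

39.8 dB

Noise floor: N = −174 + 10 log₁₀(B) + NF
10 log₁₀(5.55×10⁶) = 67.44 dB
N = −174 + 67.44 + 8.10 = −98.46 dBm
SNR = P_sig − N = −58.7 − (−98.46) = 39.76 dB → 39.8 dB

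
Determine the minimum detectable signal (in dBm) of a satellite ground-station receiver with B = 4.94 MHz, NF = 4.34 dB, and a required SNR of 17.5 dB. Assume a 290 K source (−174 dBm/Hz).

Sensitivity = −174 + 10 log₁₀(B) + NF + SNR_min
= −174 + 66.94 + 4.34 + 17.5
= −85.22 dBm → −85.2 dBm

−85.2 dBm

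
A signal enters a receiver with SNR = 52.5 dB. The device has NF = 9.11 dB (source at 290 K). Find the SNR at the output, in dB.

43.39 dB

By definition F = SNR_in/SNR_out, so in dB: SNR_out = SNR_in − NF
SNR_out = 52.5 − 9.11 = 43.39 dB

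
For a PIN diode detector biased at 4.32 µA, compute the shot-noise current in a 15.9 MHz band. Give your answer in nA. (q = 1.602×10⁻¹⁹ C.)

I_n = √(2qI·B)
2qI·B = 2 × 1.602×10⁻¹⁹ × 4.32×10⁻⁶ × 1.59×10⁷ = 2.20×10⁻¹⁷ A²
I_n = √(2.20×10⁻¹⁷) = 4.69×10⁻⁹ A = 4.69 nA

4.69 nA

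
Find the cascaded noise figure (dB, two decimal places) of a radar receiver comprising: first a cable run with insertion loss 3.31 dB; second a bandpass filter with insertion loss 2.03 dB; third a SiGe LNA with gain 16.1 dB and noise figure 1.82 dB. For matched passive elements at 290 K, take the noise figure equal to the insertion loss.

7.16 dB

Convert to linear (a loss of L dB is a gain of −L dB): F_i = 10^(NF_i/10), G_i = 10^(G_i,dB/10)
  Stage 1: F_1 = 10^(3.31/10) = 2.143, G_1 = 10^(−3.31/10) = 0.4667
  Stage 2: F_2 = 10^(2.03/10) = 1.596, G_2 = 10^(−2.03/10) = 0.6266
  Stage 3: F_3 = 10^(1.82/10) = 1.521, G_3 = 10^(16.1/10) = 40.74
Friis cascade:
  F = 2.143 + (1.596 − 1)/0.4667 + (1.521 − 1)/0.2924 = 5.200
NF = 10 log₁₀(5.200) = 7.16 dB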